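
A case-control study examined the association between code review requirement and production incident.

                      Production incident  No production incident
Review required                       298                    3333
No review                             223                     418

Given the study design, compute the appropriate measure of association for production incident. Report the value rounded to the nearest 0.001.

0.168

Cells: a = 298, b = 3333, c = 223, d = 418.
This is a case-control study: participants were sampled on outcome status, so risks in the source population cannot be estimated directly — relative risk is not valid here. The odds ratio is the appropriate measure.
OR = (a·d)/(b·c) = (298 × 418) / (3333 × 223) = 124564 / 743259 = 0.16759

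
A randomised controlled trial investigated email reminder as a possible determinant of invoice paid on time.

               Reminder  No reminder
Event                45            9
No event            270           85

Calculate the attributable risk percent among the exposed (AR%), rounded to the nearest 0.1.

Reading the table with exposure as columns: a = 45 (Reminder, case), b = 270 (Reminder, non-case), c = 9 (No reminder, case), d = 85.
Risk in exposed = 45/315 = 0.14286; risk in unexposed = 9/94 = 0.09574.
RR = 0.14286/0.09574 = 1.49206
AR% = (RR − 1)/RR × 100 = (1.49206 − 1)/1.49206 × 100 = 32.9787%

33.0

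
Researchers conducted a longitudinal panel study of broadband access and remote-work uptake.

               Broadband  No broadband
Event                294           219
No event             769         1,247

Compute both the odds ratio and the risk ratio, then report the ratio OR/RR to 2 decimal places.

Reading the table with exposure as columns: a = 294 (Broadband, case), b = 769 (Broadband, non-case), c = 219 (No broadband, case), d = 1247.
OR = (294·1247)/(769·219) = 366618/168411 = 2.17692
Risk in exposed = 294/1063 = 0.27658; risk in unexposed = 219/1466 = 0.14939; RR = 1.85142
OR/RR = 2.17692 / 1.85142 = 1.17582
The outcome is not rare, so the OR lies further from 1 than the RR.

1.18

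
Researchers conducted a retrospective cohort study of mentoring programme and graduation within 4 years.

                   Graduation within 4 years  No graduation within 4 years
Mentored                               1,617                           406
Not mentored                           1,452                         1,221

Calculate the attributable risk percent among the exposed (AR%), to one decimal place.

32.0

Cells: a = 1617, b = 406, c = 1452, d = 1221.
Risk in exposed = 1617/2023 = 0.79931; risk in unexposed = 1452/2673 = 0.54321.
RR = 0.79931/0.54321 = 1.47145
AR% = (RR − 1)/RR × 100 = (1.47145 − 1)/1.47145 × 100 = 32.0400%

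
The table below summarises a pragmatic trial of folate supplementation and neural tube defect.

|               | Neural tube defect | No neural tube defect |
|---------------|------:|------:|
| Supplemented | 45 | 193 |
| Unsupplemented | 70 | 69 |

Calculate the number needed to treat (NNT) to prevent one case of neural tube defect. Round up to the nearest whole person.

Risk in treated group = 45/238 = 0.18908; risk in control = 70/139 = 0.50360.
Absolute risk reduction = 0.50360 − 0.18908 = 0.31452
NNT = 1 / ARR = 1 / 0.31452 = 3.179 → round up → 4

4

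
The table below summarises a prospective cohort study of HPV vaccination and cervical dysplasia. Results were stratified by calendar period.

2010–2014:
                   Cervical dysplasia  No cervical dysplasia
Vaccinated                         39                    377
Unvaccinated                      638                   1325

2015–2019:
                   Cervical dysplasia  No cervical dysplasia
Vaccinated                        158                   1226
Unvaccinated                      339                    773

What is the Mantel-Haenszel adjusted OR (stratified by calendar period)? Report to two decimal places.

0.26

OR_MH = Σ(aᵢdᵢ/nᵢ) / Σ(bᵢcᵢ/nᵢ), where nᵢ is the stratum total.
Stratum 1 (2010–2014): n = 2379; a·d/n = 39·1325/2379 = 21.7213; b·c/n = 377·638/2379 = 101.1038
Stratum 2 (2015–2019): n = 2496; a·d/n = 158·773/2496 = 48.9319; b·c/n = 1226·339/2496 = 166.5120
OR_MH = (21.7213 + 48.9319) / (101.1038 + 166.5120) = 70.6532 / 267.6158 = 0.26401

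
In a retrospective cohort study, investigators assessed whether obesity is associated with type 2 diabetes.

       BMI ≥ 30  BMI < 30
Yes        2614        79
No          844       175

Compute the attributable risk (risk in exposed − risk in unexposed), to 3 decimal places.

Reading the table with exposure as columns: a = 2614 (BMI ≥ 30, case), b = 844 (BMI ≥ 30, non-case), c = 79 (BMI < 30, case), d = 175.
Risk in exposed = 2614/3458 = 0.755928; risk in unexposed = 79/254 = 0.311024.
Risk difference = 0.755928 − 0.311024 = 0.444905

0.445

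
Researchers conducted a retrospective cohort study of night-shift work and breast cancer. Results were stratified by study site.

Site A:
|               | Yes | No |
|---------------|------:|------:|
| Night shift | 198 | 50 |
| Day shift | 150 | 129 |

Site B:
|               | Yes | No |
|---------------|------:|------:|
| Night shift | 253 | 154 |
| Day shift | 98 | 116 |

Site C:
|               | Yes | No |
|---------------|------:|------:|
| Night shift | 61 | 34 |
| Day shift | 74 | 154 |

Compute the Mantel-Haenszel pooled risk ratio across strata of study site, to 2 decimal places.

1.50

RR_MH = Σ(aᵢ·n₀ᵢ/nᵢ) / Σ(cᵢ·n₁ᵢ/nᵢ), with n₁ᵢ = aᵢ+bᵢ (exposed), n₀ᵢ = cᵢ+dᵢ (unexposed), nᵢ = n₁ᵢ+n₀ᵢ.
Stratum 1 (Site A): n₁ = 248, n₀ = 279, n = 527; a·n₀/n = 198·279/527 = 104.8235; c·n₁/n = 150·248/527 = 70.5882
Stratum 2 (Site B): n₁ = 407, n₀ = 214, n = 621; a·n₀/n = 253·214/621 = 87.1852; c·n₁/n = 98·407/621 = 64.2287
Stratum 3 (Site C): n₁ = 95, n₀ = 228, n = 323; a·n₀/n = 61·228/323 = 43.0588; c·n₁/n = 74·95/323 = 21.7647
RR_MH = (104.8235 + 87.1852 + 43.0588) / (70.5882 + 64.2287 + 21.7647) = 235.0675 / 156.5816 = 1.50125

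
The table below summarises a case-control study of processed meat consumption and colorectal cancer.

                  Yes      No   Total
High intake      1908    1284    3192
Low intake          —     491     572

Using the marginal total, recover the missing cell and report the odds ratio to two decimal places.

9.01

The missing cell is in the unexposed row: 572 − 491 = 81.
So a = 1908, b = 1284, c = 81, d = 491.
OR = (a·d)/(b·c) = (1908 × 491) / (1284 × 81) = 936828 / 104004 = 9.00762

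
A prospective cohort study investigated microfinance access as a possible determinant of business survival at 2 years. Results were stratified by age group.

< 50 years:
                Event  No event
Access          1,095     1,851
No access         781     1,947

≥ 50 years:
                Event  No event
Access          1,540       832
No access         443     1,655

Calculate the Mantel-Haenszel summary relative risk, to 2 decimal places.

RR_MH = Σ(aᵢ·n₀ᵢ/nᵢ) / Σ(cᵢ·n₁ᵢ/nᵢ), with n₁ᵢ = aᵢ+bᵢ (exposed), n₀ᵢ = cᵢ+dᵢ (unexposed), nᵢ = n₁ᵢ+n₀ᵢ.
Stratum 1 (< 50 years): n₁ = 2946, n₀ = 2728, n = 5674; a·n₀/n = 1095·2728/5674 = 526.4646; c·n₁/n = 781·2946/5674 = 405.5033
Stratum 2 (≥ 50 years): n₁ = 2372, n₀ = 2098, n = 4470; a·n₀/n = 1540·2098/4470 = 722.8009; c·n₁/n = 443·2372/4470 = 235.0774
RR_MH = (526.4646 + 722.8009) / (405.5033 + 235.0774) = 1249.2655 / 640.5808 = 1.95021

1.95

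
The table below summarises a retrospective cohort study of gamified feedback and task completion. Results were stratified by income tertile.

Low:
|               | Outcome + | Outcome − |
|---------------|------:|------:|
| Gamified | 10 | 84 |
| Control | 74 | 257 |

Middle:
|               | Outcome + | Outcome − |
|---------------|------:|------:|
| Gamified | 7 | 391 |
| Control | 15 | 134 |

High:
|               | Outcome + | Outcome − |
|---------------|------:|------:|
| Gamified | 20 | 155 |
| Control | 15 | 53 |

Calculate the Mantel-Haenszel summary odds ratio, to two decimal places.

0.35

OR_MH = Σ(aᵢdᵢ/nᵢ) / Σ(bᵢcᵢ/nᵢ), where nᵢ is the stratum total.
Stratum 1 (Low): n = 425; a·d/n = 10·257/425 = 6.0471; b·c/n = 84·74/425 = 14.6259
Stratum 2 (Middle): n = 547; a·d/n = 7·134/547 = 1.7148; b·c/n = 391·15/547 = 10.7221
Stratum 3 (High): n = 243; a·d/n = 20·53/243 = 4.3621; b·c/n = 155·15/243 = 9.5679
OR_MH = (6.0471 + 1.7148 + 4.3621) / (14.6259 + 10.7221 + 9.5679) = 12.1240 / 34.9159 = 0.34723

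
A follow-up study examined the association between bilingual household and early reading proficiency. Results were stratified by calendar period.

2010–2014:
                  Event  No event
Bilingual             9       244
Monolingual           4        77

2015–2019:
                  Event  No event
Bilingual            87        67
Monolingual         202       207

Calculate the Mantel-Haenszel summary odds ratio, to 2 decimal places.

OR_MH = Σ(aᵢdᵢ/nᵢ) / Σ(bᵢcᵢ/nᵢ), where nᵢ is the stratum total.
Stratum 1 (2010–2014): n = 334; a·d/n = 9·77/334 = 2.0749; b·c/n = 244·4/334 = 2.9222
Stratum 2 (2015–2019): n = 563; a·d/n = 87·207/563 = 31.9876; b·c/n = 67·202/563 = 24.0391
OR_MH = (2.0749 + 31.9876) / (2.9222 + 24.0391) = 34.0624 / 26.9612 = 1.26339

1.26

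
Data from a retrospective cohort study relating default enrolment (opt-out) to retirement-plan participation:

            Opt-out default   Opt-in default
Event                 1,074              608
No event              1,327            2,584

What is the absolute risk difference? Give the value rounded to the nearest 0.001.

0.257

Reading the table with exposure as columns: a = 1074 (Opt-out default, case), b = 1327 (Opt-out default, non-case), c = 608 (Opt-in default, case), d = 2584.
Risk in exposed = 1074/2401 = 0.447314; risk in unexposed = 608/3192 = 0.190476.
Risk difference = 0.447314 − 0.190476 = 0.256837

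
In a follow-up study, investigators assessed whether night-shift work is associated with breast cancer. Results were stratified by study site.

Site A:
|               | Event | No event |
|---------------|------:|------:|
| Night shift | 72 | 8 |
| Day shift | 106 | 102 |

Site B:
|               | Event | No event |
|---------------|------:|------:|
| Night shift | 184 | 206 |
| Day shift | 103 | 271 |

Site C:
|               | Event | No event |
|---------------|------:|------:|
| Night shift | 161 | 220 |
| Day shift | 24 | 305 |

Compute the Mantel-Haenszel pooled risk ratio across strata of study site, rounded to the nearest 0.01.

2.28

RR_MH = Σ(aᵢ·n₀ᵢ/nᵢ) / Σ(cᵢ·n₁ᵢ/nᵢ), with n₁ᵢ = aᵢ+bᵢ (exposed), n₀ᵢ = cᵢ+dᵢ (unexposed), nᵢ = n₁ᵢ+n₀ᵢ.
Stratum 1 (Site A): n₁ = 80, n₀ = 208, n = 288; a·n₀/n = 72·208/288 = 52.0000; c·n₁/n = 106·80/288 = 29.4444
Stratum 2 (Site B): n₁ = 390, n₀ = 374, n = 764; a·n₀/n = 184·374/764 = 90.0733; c·n₁/n = 103·390/764 = 52.5785
Stratum 3 (Site C): n₁ = 381, n₀ = 329, n = 710; a·n₀/n = 161·329/710 = 74.6042; c·n₁/n = 24·381/710 = 12.8789
RR_MH = (52.0000 + 90.0733 + 74.6042) / (29.4444 + 52.5785 + 12.8789) = 216.6775 / 94.9019 = 2.28317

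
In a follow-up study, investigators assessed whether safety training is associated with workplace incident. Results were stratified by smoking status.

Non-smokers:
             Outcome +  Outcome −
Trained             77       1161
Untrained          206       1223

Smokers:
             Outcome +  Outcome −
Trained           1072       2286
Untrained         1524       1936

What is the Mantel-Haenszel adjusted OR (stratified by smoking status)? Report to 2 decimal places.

0.57

OR_MH = Σ(aᵢdᵢ/nᵢ) / Σ(bᵢcᵢ/nᵢ), where nᵢ is the stratum total.
Stratum 1 (Non-smokers): n = 2667; a·d/n = 77·1223/2667 = 35.3097; b·c/n = 1161·206/2667 = 89.6760
Stratum 2 (Smokers): n = 6818; a·d/n = 1072·1936/6818 = 304.3989; b·c/n = 2286·1524/6818 = 510.9803
OR_MH = (35.3097 + 304.3989) / (89.6760 + 510.9803) = 339.7087 / 600.6564 = 0.56556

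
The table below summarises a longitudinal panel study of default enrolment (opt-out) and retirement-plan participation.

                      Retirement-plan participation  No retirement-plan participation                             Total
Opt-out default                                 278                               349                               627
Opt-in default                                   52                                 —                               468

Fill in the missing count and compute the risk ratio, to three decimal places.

3.990

The missing cell is in the unexposed row: 468 − 52 = 416.
So a = 278, b = 349, c = 52, d = 416.
RR = [a/(a+b)] / [c/(c+d)] = (278/627) / (52/468) = 0.44338/0.11111 = 3.99043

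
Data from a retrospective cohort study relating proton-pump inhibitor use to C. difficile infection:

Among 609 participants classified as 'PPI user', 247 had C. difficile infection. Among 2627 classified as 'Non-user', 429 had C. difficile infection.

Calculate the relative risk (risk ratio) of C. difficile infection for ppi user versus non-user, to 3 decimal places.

From the description: a = 247, b = 362, c = 429, d = 2198.
Risk in exposed = 247/609 = 0.40558; risk in unexposed = 429/2627 = 0.16330.
RR = 0.40558 / 0.16330 = 2.48360
The risk among the exposed is 2.48 times that among the unexposed.

2.484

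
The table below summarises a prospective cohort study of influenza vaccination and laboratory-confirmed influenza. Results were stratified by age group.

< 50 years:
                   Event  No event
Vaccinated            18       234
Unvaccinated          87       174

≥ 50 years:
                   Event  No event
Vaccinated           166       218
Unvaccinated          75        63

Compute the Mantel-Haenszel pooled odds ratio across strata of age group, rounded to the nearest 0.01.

OR_MH = Σ(aᵢdᵢ/nᵢ) / Σ(bᵢcᵢ/nᵢ), where nᵢ is the stratum total.
Stratum 1 (< 50 years): n = 513; a·d/n = 18·174/513 = 6.1053; b·c/n = 234·87/513 = 39.6842
Stratum 2 (≥ 50 years): n = 522; a·d/n = 166·63/522 = 20.0345; b·c/n = 218·75/522 = 31.3218
OR_MH = (6.1053 + 20.0345) / (39.6842 + 31.3218) = 26.1397 / 71.0060 = 0.36813

0.37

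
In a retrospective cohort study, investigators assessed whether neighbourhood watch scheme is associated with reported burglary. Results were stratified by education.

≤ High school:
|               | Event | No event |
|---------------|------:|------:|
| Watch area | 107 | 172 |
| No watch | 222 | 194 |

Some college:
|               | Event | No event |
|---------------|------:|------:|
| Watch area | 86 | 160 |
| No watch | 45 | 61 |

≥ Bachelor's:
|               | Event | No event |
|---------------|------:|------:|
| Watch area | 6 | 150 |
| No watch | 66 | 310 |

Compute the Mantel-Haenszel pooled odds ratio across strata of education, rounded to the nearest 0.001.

0.513

OR_MH = Σ(aᵢdᵢ/nᵢ) / Σ(bᵢcᵢ/nᵢ), where nᵢ is the stratum total.
Stratum 1 (≤ High school): n = 695; a·d/n = 107·194/695 = 29.8676; b·c/n = 172·222/695 = 54.9410
Stratum 2 (Some college): n = 352; a·d/n = 86·61/352 = 14.9034; b·c/n = 160·45/352 = 20.4545
Stratum 3 (≥ Bachelor's): n = 532; a·d/n = 6·310/532 = 3.4962; b·c/n = 150·66/532 = 18.6090
OR_MH = (29.8676 + 14.9034 + 3.4962) / (54.9410 + 20.4545 + 18.6090) = 48.2673 / 94.0046 = 0.51346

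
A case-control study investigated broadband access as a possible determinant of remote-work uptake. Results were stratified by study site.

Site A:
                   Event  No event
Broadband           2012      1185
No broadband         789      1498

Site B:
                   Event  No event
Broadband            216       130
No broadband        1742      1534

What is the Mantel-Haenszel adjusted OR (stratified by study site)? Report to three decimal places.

OR_MH = Σ(aᵢdᵢ/nᵢ) / Σ(bᵢcᵢ/nᵢ), where nᵢ is the stratum total.
Stratum 1 (Site A): n = 5484; a·d/n = 2012·1498/5484 = 549.5945; b·c/n = 1185·789/5484 = 170.4896
Stratum 2 (Site B): n = 3622; a·d/n = 216·1534/3622 = 91.4809; b·c/n = 130·1742/3622 = 62.5235
OR_MH = (549.5945 + 91.4809) / (170.4896 + 62.5235) = 641.0754 / 233.0131 = 2.75124

2.751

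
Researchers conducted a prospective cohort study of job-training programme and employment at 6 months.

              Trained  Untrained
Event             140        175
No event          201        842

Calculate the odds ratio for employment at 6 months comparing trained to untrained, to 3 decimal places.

3.351

Reading the table with exposure as columns: a = 140 (Trained, case), b = 201 (Trained, non-case), c = 175 (Untrained, case), d = 842.
OR = (a·d)/(b·c) = (140 × 842) / (201 × 175) = 117880 / 35175 = 3.35124
The odds of employment at 6 months are about 3.35 times as high in the trained group.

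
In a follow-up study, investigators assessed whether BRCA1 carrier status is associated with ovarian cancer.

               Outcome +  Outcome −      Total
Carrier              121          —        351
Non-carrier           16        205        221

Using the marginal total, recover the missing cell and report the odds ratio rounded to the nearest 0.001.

The missing cell is in the exposed row: 351 − 121 = 230.
So a = 121, b = 230, c = 16, d = 205.
OR = (a·d)/(b·c) = (121 × 205) / (230 × 16) = 24805 / 3680 = 6.74049

6.740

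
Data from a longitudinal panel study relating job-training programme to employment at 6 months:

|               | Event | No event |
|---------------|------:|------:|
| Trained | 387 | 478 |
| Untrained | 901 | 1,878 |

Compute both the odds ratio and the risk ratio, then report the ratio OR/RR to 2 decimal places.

1.22

Cells: a = 387, b = 478, c = 901, d = 1878.
OR = (387·1878)/(478·901) = 726786/430678 = 1.68754
Risk in exposed = 387/865 = 0.44740; risk in unexposed = 901/2779 = 0.32422; RR = 1.37993
OR/RR = 1.68754 / 1.37993 = 1.22291
The outcome is not rare, so the OR lies further from 1 than the RR.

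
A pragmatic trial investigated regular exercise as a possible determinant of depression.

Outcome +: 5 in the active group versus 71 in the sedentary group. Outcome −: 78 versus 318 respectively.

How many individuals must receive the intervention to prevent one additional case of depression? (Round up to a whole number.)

9

Risk in treated group = 5/83 = 0.06024; risk in control = 71/389 = 0.18252.
Absolute risk reduction = 0.18252 − 0.06024 = 0.12228
NNT = 1 / ARR = 1 / 0.12228 = 8.178 → round up → 9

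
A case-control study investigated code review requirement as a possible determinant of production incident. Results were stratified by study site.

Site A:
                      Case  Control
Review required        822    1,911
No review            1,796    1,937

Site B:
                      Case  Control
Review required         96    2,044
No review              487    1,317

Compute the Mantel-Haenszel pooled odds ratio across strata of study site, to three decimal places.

0.355

OR_MH = Σ(aᵢdᵢ/nᵢ) / Σ(bᵢcᵢ/nᵢ), where nᵢ is the stratum total.
Stratum 1 (Site A): n = 6466; a·d/n = 822·1937/6466 = 246.2440; b·c/n = 1911·1796/6466 = 530.8005
Stratum 2 (Site B): n = 3944; a·d/n = 96·1317/3944 = 32.0568; b·c/n = 2044·487/3944 = 252.3905
OR_MH = (246.2440 + 32.0568) / (530.8005 + 252.3905) = 278.3008 / 783.1910 = 0.35534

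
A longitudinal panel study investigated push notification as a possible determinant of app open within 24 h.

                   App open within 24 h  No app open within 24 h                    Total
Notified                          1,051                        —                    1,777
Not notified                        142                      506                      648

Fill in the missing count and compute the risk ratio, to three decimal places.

2.699

The missing cell is in the exposed row: 1777 − 1051 = 726.
So a = 1051, b = 726, c = 142, d = 506.
RR = [a/(a+b)] / [c/(c+d)] = (1051/1777) / (142/648) = 0.59145/0.21914 = 2.69899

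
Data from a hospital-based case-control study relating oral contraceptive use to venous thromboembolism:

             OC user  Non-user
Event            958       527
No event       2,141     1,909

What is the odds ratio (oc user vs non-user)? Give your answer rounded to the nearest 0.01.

1.62

Reading the table with exposure as columns: a = 958 (OC user, case), b = 2141 (OC user, non-case), c = 527 (Non-user, case), d = 1909.
OR = (a·d)/(b·c) = (958 × 1909) / (2141 × 527) = 1828822 / 1128307 = 1.62085
The odds of venous thromboembolism are about 1.62 times as high in the oc user group.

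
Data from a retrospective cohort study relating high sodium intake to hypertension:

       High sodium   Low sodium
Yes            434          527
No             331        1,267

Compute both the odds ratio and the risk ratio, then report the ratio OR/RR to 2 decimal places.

1.63

Reading the table with exposure as columns: a = 434 (High sodium, case), b = 331 (High sodium, non-case), c = 527 (Low sodium, case), d = 1267.
OR = (434·1267)/(331·527) = 549878/174437 = 3.15230
Risk in exposed = 434/765 = 0.56732; risk in unexposed = 527/1794 = 0.29376; RR = 1.93126
OR/RR = 3.15230 / 1.93126 = 1.63225
The outcome is not rare, so the OR lies further from 1 than the RR.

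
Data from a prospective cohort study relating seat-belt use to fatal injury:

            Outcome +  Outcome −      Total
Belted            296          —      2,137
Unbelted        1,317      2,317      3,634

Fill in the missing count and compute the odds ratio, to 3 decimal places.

0.283

The missing cell is in the exposed row: 2137 − 296 = 1841.
So a = 296, b = 1841, c = 1317, d = 2317.
OR = (a·d)/(b·c) = (296 × 2317) / (1841 × 1317) = 685832 / 2424597 = 0.28286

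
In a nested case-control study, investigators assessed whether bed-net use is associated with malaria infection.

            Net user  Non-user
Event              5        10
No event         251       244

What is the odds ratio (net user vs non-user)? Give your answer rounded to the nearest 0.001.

0.486

Reading the table with exposure as columns: a = 5 (Net user, case), b = 251 (Net user, non-case), c = 10 (Non-user, case), d = 244.
OR = (a·d)/(b·c) = (5 × 244) / (251 × 10) = 1220 / 2510 = 0.48606
Exposure is associated with lower odds of malaria infection (OR = 0.49 < 1).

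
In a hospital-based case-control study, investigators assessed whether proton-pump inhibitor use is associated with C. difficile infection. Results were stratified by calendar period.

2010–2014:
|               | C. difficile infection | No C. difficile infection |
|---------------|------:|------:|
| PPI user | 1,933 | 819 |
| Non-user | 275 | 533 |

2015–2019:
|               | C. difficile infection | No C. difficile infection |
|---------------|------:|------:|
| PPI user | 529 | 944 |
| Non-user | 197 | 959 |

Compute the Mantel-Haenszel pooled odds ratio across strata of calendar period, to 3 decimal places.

3.600

OR_MH = Σ(aᵢdᵢ/nᵢ) / Σ(bᵢcᵢ/nᵢ), where nᵢ is the stratum total.
Stratum 1 (2010–2014): n = 3560; a·d/n = 1933·533/3560 = 289.4070; b·c/n = 819·275/3560 = 63.2654
Stratum 2 (2015–2019): n = 2629; a·d/n = 529·959/2629 = 192.9673; b·c/n = 944·197/2629 = 70.7372
OR_MH = (289.4070 + 192.9673) / (63.2654 + 70.7372) = 482.3743 / 134.0026 = 3.59974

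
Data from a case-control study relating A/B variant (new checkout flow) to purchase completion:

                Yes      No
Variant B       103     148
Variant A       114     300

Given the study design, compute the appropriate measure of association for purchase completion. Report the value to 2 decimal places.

1.83

Cells: a = 103, b = 148, c = 114, d = 300.
This is a case-control study: participants were sampled on outcome status, so risks in the source population cannot be estimated directly — relative risk is not valid here. The odds ratio is the appropriate measure.
OR = (a·d)/(b·c) = (103 × 300) / (148 × 114) = 30900 / 16872 = 1.83144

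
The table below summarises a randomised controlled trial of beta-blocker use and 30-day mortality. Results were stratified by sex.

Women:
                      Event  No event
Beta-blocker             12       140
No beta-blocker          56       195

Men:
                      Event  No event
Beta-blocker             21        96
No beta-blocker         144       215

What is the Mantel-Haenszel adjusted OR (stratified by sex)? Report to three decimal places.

0.315

OR_MH = Σ(aᵢdᵢ/nᵢ) / Σ(bᵢcᵢ/nᵢ), where nᵢ is the stratum total.
Stratum 1 (Women): n = 403; a·d/n = 12·195/403 = 5.8065; b·c/n = 140·56/403 = 19.4541
Stratum 2 (Men): n = 476; a·d/n = 21·215/476 = 9.4853; b·c/n = 96·144/476 = 29.0420
OR_MH = (5.8065 + 9.4853) / (19.4541 + 29.0420) = 15.2917 / 48.4961 = 0.31532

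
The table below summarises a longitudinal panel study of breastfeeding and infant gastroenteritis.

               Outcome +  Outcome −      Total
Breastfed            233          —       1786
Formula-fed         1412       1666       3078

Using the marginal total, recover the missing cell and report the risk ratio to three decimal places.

0.284

The missing cell is in the exposed row: 1786 − 233 = 1553.
So a = 233, b = 1553, c = 1412, d = 1666.
RR = [a/(a+b)] / [c/(c+d)] = (233/1786) / (1412/3078) = 0.13046/0.45874 = 0.28439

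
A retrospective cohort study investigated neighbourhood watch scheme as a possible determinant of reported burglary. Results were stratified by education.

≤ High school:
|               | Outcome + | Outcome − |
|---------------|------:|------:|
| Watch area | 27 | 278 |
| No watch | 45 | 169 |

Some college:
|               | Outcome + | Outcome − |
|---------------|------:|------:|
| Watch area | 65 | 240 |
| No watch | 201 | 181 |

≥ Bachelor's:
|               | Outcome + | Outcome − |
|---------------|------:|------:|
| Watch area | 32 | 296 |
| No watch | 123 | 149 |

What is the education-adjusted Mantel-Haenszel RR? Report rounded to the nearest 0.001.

0.338

RR_MH = Σ(aᵢ·n₀ᵢ/nᵢ) / Σ(cᵢ·n₁ᵢ/nᵢ), with n₁ᵢ = aᵢ+bᵢ (exposed), n₀ᵢ = cᵢ+dᵢ (unexposed), nᵢ = n₁ᵢ+n₀ᵢ.
Stratum 1 (≤ High school): n₁ = 305, n₀ = 214, n = 519; a·n₀/n = 27·214/519 = 11.1329; c·n₁/n = 45·305/519 = 26.4451
Stratum 2 (Some college): n₁ = 305, n₀ = 382, n = 687; a·n₀/n = 65·382/687 = 36.1426; c·n₁/n = 201·305/687 = 89.2358
Stratum 3 (≥ Bachelor's): n₁ = 328, n₀ = 272, n = 600; a·n₀/n = 32·272/600 = 14.5067; c·n₁/n = 123·328/600 = 67.2400
RR_MH = (11.1329 + 36.1426 + 14.5067) / (26.4451 + 89.2358 + 67.2400) = 61.7823 / 182.9209 = 0.33775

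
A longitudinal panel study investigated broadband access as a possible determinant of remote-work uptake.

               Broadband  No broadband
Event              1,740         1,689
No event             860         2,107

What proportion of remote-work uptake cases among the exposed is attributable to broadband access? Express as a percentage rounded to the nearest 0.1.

33.5

Reading the table with exposure as columns: a = 1740 (Broadband, case), b = 860 (Broadband, non-case), c = 1689 (No broadband, case), d = 2107.
Risk in exposed = 1740/2600 = 0.66923; risk in unexposed = 1689/3796 = 0.44494.
RR = 0.66923/0.44494 = 1.50409
AR% = (RR − 1)/RR × 100 = (1.50409 − 1)/1.50409 × 100 = 33.5144%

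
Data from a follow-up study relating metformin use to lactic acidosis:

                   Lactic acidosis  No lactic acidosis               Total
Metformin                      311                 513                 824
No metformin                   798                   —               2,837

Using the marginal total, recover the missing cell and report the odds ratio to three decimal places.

1.549

The missing cell is in the unexposed row: 2837 − 798 = 2039.
So a = 311, b = 513, c = 798, d = 2039.
OR = (a·d)/(b·c) = (311 × 2039) / (513 × 798) = 634129 / 409374 = 1.54902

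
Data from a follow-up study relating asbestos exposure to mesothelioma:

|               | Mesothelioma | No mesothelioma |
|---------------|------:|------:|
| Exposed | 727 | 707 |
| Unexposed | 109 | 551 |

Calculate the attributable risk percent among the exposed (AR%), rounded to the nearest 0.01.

67.42

Cells: a = 727, b = 707, c = 109, d = 551.
Risk in exposed = 727/1434 = 0.50697; risk in unexposed = 109/660 = 0.16515.
RR = 0.50697/0.16515 = 3.06975
AR% = (RR − 1)/RR × 100 = (3.06975 − 1)/3.06975 × 100 = 67.4240%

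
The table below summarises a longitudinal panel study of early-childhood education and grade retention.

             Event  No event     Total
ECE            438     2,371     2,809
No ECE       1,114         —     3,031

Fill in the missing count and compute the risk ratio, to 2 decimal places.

0.42

The missing cell is in the unexposed row: 3031 − 1114 = 1917.
So a = 438, b = 2371, c = 1114, d = 1917.
RR = [a/(a+b)] / [c/(c+d)] = (438/2809) / (1114/3031) = 0.15593/0.36754 = 0.42425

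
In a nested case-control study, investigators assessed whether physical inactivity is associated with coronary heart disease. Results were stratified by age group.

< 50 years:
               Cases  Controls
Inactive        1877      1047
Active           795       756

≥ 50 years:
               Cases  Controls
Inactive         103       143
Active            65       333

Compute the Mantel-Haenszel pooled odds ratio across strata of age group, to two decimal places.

OR_MH = Σ(aᵢdᵢ/nᵢ) / Σ(bᵢcᵢ/nᵢ), where nᵢ is the stratum total.
Stratum 1 (< 50 years): n = 4475; a·d/n = 1877·756/4475 = 317.0977; b·c/n = 1047·795/4475 = 186.0034
Stratum 2 (≥ 50 years): n = 644; a·d/n = 103·333/644 = 53.2593; b·c/n = 143·65/644 = 14.4332
OR_MH = (317.0977 + 53.2593) / (186.0034 + 14.4332) = 370.3570 / 200.4366 = 1.84775

1.85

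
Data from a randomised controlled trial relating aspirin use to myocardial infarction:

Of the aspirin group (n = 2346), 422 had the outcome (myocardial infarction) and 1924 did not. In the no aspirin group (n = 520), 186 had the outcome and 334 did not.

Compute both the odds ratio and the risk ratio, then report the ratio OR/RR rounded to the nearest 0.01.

From the description: a = 422, b = 1924, c = 186, d = 334.
OR = (422·334)/(1924·186) = 140948/357864 = 0.39386
Risk in exposed = 422/2346 = 0.17988; risk in unexposed = 186/520 = 0.35769; RR = 0.50289
OR/RR = 0.39386 / 0.50289 = 0.78319
The outcome is not rare, so the OR lies further from 1 than the RR.

0.78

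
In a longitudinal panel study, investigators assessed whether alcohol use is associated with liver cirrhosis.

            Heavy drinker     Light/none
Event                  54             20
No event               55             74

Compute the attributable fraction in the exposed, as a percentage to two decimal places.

57.05

Reading the table with exposure as columns: a = 54 (Heavy drinker, case), b = 55 (Heavy drinker, non-case), c = 20 (Light/none, case), d = 74.
Risk in exposed = 54/109 = 0.49541; risk in unexposed = 20/94 = 0.21277.
RR = 0.49541/0.21277 = 2.32844
AR% = (RR − 1)/RR × 100 = (2.32844 − 1)/2.32844 × 100 = 57.0528%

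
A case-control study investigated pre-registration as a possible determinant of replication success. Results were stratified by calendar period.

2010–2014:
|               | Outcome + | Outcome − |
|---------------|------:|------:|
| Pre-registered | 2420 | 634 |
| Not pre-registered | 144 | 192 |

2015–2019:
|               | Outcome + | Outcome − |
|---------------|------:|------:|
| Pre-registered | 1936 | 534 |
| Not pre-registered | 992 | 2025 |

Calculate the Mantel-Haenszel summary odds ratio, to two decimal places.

OR_MH = Σ(aᵢdᵢ/nᵢ) / Σ(bᵢcᵢ/nᵢ), where nᵢ is the stratum total.
Stratum 1 (2010–2014): n = 3390; a·d/n = 2420·192/3390 = 137.0619; b·c/n = 634·144/3390 = 26.9310
Stratum 2 (2015–2019): n = 5487; a·d/n = 1936·2025/5487 = 714.4888; b·c/n = 534·992/5487 = 96.5424
OR_MH = (137.0619 + 714.4888) / (26.9310 + 96.5424) = 851.5507 / 123.4733 = 6.89664

6.90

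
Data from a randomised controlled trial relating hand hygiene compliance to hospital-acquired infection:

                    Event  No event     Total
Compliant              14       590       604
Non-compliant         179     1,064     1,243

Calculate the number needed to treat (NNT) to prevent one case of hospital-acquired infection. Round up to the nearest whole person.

9

Risk in treated group = 14/604 = 0.02318; risk in control = 179/1243 = 0.14401.
Absolute risk reduction = 0.14401 − 0.02318 = 0.12083
NNT = 1 / ARR = 1 / 0.12083 = 8.276 → round up → 9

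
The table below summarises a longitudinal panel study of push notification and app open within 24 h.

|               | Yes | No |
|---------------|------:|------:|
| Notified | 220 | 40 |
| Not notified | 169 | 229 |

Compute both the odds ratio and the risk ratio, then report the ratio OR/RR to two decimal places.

Cells: a = 220, b = 40, c = 169, d = 229.
OR = (220·229)/(40·169) = 50380/6760 = 7.45266
Risk in exposed = 220/260 = 0.84615; risk in unexposed = 169/398 = 0.42462; RR = 1.99272
OR/RR = 7.45266 / 1.99272 = 3.73995
The outcome is not rare, so the OR lies further from 1 than the RR.

3.74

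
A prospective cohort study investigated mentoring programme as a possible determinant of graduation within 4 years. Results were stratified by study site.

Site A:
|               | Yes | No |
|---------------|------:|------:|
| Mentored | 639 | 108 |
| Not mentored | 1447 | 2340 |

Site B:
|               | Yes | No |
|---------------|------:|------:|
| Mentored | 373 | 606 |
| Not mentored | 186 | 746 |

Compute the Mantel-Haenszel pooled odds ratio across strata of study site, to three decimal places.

OR_MH = Σ(aᵢdᵢ/nᵢ) / Σ(bᵢcᵢ/nᵢ), where nᵢ is the stratum total.
Stratum 1 (Site A): n = 4534; a·d/n = 639·2340/4534 = 329.7883; b·c/n = 108·1447/4534 = 34.4676
Stratum 2 (Site B): n = 1911; a·d/n = 373·746/1911 = 145.6086; b·c/n = 606·186/1911 = 58.9827
OR_MH = (329.7883 + 145.6086) / (34.4676 + 58.9827) = 475.3968 / 93.4503 = 5.08716

5.087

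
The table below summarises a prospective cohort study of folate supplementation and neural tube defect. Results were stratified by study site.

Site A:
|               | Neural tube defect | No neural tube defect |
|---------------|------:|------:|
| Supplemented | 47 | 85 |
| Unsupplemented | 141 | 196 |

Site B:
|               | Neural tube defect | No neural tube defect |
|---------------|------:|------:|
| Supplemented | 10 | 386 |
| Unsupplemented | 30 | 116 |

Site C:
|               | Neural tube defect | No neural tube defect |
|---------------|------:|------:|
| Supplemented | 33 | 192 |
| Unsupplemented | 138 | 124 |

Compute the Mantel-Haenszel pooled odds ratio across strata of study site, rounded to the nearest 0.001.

0.298

OR_MH = Σ(aᵢdᵢ/nᵢ) / Σ(bᵢcᵢ/nᵢ), where nᵢ is the stratum total.
Stratum 1 (Site A): n = 469; a·d/n = 47·196/469 = 19.6418; b·c/n = 85·141/469 = 25.5544
Stratum 2 (Site B): n = 542; a·d/n = 10·116/542 = 2.1402; b·c/n = 386·30/542 = 21.3653
Stratum 3 (Site C): n = 487; a·d/n = 33·124/487 = 8.4025; b·c/n = 192·138/487 = 54.4066
OR_MH = (19.6418 + 2.1402 + 8.4025) / (25.5544 + 21.3653 + 54.4066) = 30.1845 / 101.3263 = 0.29789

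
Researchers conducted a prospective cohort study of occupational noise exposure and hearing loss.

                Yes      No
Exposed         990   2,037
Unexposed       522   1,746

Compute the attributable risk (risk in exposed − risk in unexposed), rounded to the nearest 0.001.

0.097

Cells: a = 990, b = 2037, c = 522, d = 1746.
Risk in exposed = 990/3027 = 0.327056; risk in unexposed = 522/2268 = 0.230159.
Risk difference = 0.327056 − 0.230159 = 0.096898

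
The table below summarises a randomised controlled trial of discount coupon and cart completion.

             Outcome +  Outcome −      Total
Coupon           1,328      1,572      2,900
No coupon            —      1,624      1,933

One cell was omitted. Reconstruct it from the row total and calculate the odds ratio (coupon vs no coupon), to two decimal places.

The missing cell is in the unexposed row: 1933 − 1624 = 309.
So a = 1328, b = 1572, c = 309, d = 1624.
OR = (a·d)/(b·c) = (1328 × 1624) / (1572 × 309) = 2156672 / 485748 = 4.43990

4.44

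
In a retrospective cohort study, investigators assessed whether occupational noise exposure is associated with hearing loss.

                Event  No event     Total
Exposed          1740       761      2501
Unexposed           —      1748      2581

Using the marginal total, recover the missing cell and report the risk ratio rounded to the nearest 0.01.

2.16

The missing cell is in the unexposed row: 2581 − 1748 = 833.
So a = 1740, b = 761, c = 833, d = 1748.
RR = [a/(a+b)] / [c/(c+d)] = (1740/2501) / (833/2581) = 0.69572/0.32274 = 2.15565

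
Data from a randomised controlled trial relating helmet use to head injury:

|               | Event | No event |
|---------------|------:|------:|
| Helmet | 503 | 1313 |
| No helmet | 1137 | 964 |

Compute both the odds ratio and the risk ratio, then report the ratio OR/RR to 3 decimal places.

Cells: a = 503, b = 1313, c = 1137, d = 964.
OR = (503·964)/(1313·1137) = 484892/1492881 = 0.32480
Risk in exposed = 503/1816 = 0.27698; risk in unexposed = 1137/2101 = 0.54117; RR = 0.51182
OR/RR = 0.32480 / 0.51182 = 0.63460
The outcome is not rare, so the OR lies further from 1 than the RR.

0.635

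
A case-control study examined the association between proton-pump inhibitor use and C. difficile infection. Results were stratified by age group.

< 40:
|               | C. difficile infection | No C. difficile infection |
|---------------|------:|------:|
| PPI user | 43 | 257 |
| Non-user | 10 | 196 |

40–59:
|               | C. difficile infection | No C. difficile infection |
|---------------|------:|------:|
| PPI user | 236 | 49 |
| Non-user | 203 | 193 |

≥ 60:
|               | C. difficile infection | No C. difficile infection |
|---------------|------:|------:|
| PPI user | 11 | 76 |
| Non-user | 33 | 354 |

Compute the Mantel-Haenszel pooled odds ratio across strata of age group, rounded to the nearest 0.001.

OR_MH = Σ(aᵢdᵢ/nᵢ) / Σ(bᵢcᵢ/nᵢ), where nᵢ is the stratum total.
Stratum 1 (< 40): n = 506; a·d/n = 43·196/506 = 16.6561; b·c/n = 257·10/506 = 5.0791
Stratum 2 (40–59): n = 681; a·d/n = 236·193/681 = 66.8840; b·c/n = 49·203/681 = 14.6065
Stratum 3 (≥ 60): n = 474; a·d/n = 11·354/474 = 8.2152; b·c/n = 76·33/474 = 5.2911
OR_MH = (16.6561 + 66.8840 + 8.2152) / (5.0791 + 14.6065 + 5.2911) = 91.7553 / 24.9767 = 3.67364

3.674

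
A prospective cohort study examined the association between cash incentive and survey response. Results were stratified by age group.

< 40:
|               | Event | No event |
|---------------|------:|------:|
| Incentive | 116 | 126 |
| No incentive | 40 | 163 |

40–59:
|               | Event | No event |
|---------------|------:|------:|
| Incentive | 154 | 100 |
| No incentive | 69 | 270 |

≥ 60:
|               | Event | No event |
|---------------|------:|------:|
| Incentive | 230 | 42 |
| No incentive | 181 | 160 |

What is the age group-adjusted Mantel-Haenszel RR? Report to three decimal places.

RR_MH = Σ(aᵢ·n₀ᵢ/nᵢ) / Σ(cᵢ·n₁ᵢ/nᵢ), with n₁ᵢ = aᵢ+bᵢ (exposed), n₀ᵢ = cᵢ+dᵢ (unexposed), nᵢ = n₁ᵢ+n₀ᵢ.
Stratum 1 (< 40): n₁ = 242, n₀ = 203, n = 445; a·n₀/n = 116·203/445 = 52.9169; c·n₁/n = 40·242/445 = 21.7528
Stratum 2 (40–59): n₁ = 254, n₀ = 339, n = 593; a·n₀/n = 154·339/593 = 88.0371; c·n₁/n = 69·254/593 = 29.5548
Stratum 3 (≥ 60): n₁ = 272, n₀ = 341, n = 613; a·n₀/n = 230·341/613 = 127.9445; c·n₁/n = 181·272/613 = 80.3132
RR_MH = (52.9169 + 88.0371 + 127.9445) / (21.7528 + 29.5548 + 80.3132) = 268.8985 / 131.6208 = 2.04298

2.043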